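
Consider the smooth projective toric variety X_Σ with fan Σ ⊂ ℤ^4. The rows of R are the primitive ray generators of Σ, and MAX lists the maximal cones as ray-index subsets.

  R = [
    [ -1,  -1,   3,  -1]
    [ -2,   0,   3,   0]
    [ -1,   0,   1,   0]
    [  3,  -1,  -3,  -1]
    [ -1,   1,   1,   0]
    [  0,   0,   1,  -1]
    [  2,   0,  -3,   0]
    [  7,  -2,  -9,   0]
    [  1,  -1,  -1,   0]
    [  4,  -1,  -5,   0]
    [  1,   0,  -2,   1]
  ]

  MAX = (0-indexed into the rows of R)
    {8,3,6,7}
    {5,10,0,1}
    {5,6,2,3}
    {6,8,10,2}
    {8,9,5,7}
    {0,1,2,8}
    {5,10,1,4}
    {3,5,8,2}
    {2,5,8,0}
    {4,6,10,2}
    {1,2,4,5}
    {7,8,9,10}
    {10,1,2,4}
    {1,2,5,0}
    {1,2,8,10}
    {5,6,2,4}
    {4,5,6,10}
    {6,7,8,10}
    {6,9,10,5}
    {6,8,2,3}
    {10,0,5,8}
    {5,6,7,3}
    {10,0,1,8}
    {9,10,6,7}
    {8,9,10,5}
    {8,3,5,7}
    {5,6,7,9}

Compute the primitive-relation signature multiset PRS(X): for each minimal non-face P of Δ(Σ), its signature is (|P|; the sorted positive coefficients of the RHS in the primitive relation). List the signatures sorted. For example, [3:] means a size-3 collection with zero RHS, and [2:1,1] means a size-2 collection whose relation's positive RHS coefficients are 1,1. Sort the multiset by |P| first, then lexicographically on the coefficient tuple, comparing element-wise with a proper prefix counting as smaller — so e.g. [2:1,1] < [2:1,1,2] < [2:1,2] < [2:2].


Primitive collections (23):

  P = {1,6}:  v_{1} + v_{6} = 0 ; sig = [2:]
  P = {4,8}:  v_{4} + v_{8} = 0 ; sig = [2:]
  P = {3,10}:  v_{3} + v_{10} = v_{9} ; sig = [2:1]
  P = {0,4}:  v_{0} + v_{4} = v_{1} + v_{5} ; sig = [2:1,1]
  P = {0,6}:  v_{0} + v_{6} = v_{5} + v_{8} ; sig = [2:1,1]
  P = {1,3}:  v_{1} + v_{3} = v_{5} + v_{8} ; sig = [2:1,1]
  P = {1,7}:  v_{1} + v_{7} = v_{8} + v_{9} ; sig = [2:1,1]
  P = {2,9}:  v_{2} + v_{9} = v_{6} + v_{8} ; sig = [2:1,1]
  P = {3,4}:  v_{3} + v_{4} = v_{5} + v_{6} ; sig = [2:1,1]
  P = {3,9}:  v_{3} + v_{9} = v_{5} + v_{7} ; sig = [2:1,1]
  P = {4,7}:  v_{4} + v_{7} = v_{6} + v_{9} ; sig = [2:1,1]
  P = {1,9}:  v_{1} + v_{9} = v_{5} + v_{8} + v_{10} ; sig = [2:1,1,1]
  P = {4,9}:  v_{4} + v_{9} = v_{5} + v_{6} + v_{10} ; sig = [2:1,1,1]
  P = {0,7}:  v_{0} + v_{7} = v_{5} + 2·v_{8} + v_{9} ; sig = [2:1,1,2]
  P = {0,9}:  v_{0} + v_{9} = 2·v_{5} + 2·v_{8} + v_{10} ; sig = [2:1,2,2]
  P = {0,3}:  v_{0} + v_{3} = 2·v_{5} + 2·v_{8} ; sig = [2:2,2]
  P = {2,7}:  v_{2} + v_{7} = 2·v_{6} + 2·v_{8} ; sig = [2:2,2]
  P = {2,5,10}:  v_{2} + v_{5} + v_{10} = 0 ; sig = [3:]
  P = {1,5,8}:  v_{1} + v_{5} + v_{8} = v_{0} ; sig = [3:1]
  P = {5,6,8}:  v_{5} + v_{6} + v_{8} = v_{3} ; sig = [3:1]
  P = {6,8,9}:  v_{6} + v_{8} + v_{9} = v_{7} ; sig = [3:1]
  P = {0,2,10}:  v_{0} + v_{2} + v_{10} = v_{1} + v_{8} ; sig = [3:1,1]
  P = {5,7,10}:  v_{5} + v_{7} + v_{10} = 2·v_{9} ; sig = [3:2]

Hence PRS(X_Σ) =
    [2:]
    [2:]
    [2:1]
    [2:1,1]
    [2:1,1]
    [2:1,1]
    [2:1,1]
    [2:1,1]
    [2:1,1]
    [2:1,1]
    [2:1,1]
    [2:1,1,1]
    [2:1,1,1]
    [2:1,1,2]
    [2:1,2,2]
    [2:2,2]
    [2:2,2]
    [3:]
    [3:1]
    [3:1]
    [3:1]
    [3:1,1]
    [3:2]


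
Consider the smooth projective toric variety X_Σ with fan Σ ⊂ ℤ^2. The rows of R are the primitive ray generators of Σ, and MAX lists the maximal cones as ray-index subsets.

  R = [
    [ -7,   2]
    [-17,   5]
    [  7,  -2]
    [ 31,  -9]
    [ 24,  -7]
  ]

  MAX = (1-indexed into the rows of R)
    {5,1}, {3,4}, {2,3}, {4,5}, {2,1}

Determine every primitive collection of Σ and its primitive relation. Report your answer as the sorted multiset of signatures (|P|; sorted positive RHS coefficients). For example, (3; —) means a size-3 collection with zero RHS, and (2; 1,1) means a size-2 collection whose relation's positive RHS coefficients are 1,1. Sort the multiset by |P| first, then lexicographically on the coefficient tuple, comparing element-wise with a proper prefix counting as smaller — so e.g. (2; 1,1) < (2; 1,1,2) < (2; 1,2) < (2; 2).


The 5 primitive collections of Σ (r=5, n=2):

  • {1,3}:  v_{1} + v_{3} = 0  so sig = (2; —)
  • {1,4}:  v_{1} + v_{4} = v_{5}  so sig = (2; 1)
  • {2,5}:  v_{2} + v_{5} = v_{3}  so sig = (2; 1)
  • {3,5}:  v_{3} + v_{5} = v_{4}  so sig = (2; 1)
  • {2,4}:  v_{2} + v_{4} = 2·v_{3}  so sig = (2; 2)

Sorted signature multiset PRS(X):
{ (2; —),  (2; 1) ×3,  (2; 2) }


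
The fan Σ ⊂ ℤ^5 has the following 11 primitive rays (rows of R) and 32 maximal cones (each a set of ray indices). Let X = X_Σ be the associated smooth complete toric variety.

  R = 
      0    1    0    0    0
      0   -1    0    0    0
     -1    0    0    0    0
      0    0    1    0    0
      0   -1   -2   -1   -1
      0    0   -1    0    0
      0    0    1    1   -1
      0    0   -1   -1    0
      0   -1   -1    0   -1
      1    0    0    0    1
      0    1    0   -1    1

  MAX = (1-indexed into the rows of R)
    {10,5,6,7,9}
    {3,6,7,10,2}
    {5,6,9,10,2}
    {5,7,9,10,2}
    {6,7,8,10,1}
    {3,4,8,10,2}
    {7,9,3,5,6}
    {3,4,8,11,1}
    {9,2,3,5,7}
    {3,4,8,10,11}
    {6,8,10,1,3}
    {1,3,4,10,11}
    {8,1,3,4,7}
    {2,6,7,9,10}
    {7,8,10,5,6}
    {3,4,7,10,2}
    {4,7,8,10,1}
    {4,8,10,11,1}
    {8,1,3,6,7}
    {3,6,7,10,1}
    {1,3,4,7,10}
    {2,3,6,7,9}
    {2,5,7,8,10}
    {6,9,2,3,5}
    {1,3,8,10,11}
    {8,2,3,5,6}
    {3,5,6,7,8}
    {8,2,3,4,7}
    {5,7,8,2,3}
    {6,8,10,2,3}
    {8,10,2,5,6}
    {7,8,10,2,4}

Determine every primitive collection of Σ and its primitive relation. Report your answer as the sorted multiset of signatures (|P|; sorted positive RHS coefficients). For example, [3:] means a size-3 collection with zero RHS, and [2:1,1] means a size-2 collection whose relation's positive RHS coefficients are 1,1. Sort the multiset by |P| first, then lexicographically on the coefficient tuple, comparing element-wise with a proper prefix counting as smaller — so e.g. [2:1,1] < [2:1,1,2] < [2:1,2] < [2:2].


The 18 primitive collections of Σ (r=11, n=5):

  P={1,2}:  v_{1} + v_{2} = 0 ; sig = [2:]
  P={4,6}:  v_{4} + v_{6} = 0 ; sig = [2:]
  P={8,9}:  v_{8} + v_{9} = v_{5} ; sig = [2:1]
  P={9,11}:  v_{9} + v_{11} = v_{8} ; sig = [2:1]
  P={7,11}:  v_{7} + v_{11} = v_{1} + v_{4} ; sig = [2:1,1]
  P={1,9}:  v_{1} + v_{9} = v_{6} + v_{7} + v_{8} ; sig = [2:1,1,1]
  P={4,9}:  v_{4} + v_{9} = v_{2} + v_{7} + v_{8} ; sig = [2:1,1,1]
  P={2,11}:  v_{2} + v_{11} = v_{3} + v_{4} + v_{8} + v_{10} ; sig = [2:1,1,1,1]
  P={6,11}:  v_{6} + v_{11} = v_{1} + v_{3} + v_{8} + v_{10} ; sig = [2:1,1,1,1]
  P={1,5}:  v_{1} + v_{5} = v_{6} + v_{7} + 2·v_{8} ; sig = [2:1,1,2]
  P={4,5}:  v_{4} + v_{5} = v_{2} + v_{7} + 2·v_{8} ; sig = [2:1,1,2]
  P={5,11}:  v_{5} + v_{11} = 2·v_{8} ; sig = [2:2]
  P={3,9,10}:  v_{3} + v_{9} + v_{10} = v_{2} + v_{6} ; sig = [3:1,1]
  P={3,5,10}:  v_{3} + v_{5} + v_{10} = v_{2} + v_{6} + v_{8} ; sig = [3:1,1,1]
  P={3,7,8,10}:  v_{3} + v_{7} + v_{8} + v_{10} = 0 ; sig = [4:]
  P={2,6,7,8}:  v_{2} + v_{6} + v_{7} + v_{8} = v_{9} ; sig = [4:1]
  P={2,5,6,7}:  v_{2} + v_{5} + v_{6} + v_{7} = 2·v_{9} ; sig = [4:2]
  P={1,3,4,8,10}:  v_{1} + v_{3} + v_{4} + v_{8} + v_{10} = v_{11} ; sig = [5:1]

Sorted signature multiset PRS(X):
[[2:], [2:], [2:1], [2:1], [2:1,1], [2:1,1,1], [2:1,1,1], [2:1,1,1,1], [2:1,1,1,1], [2:1,1,2], [2:1,1,2], [2:2], [3:1,1], [3:1,1,1], [4:], [4:1], [4:2], [5:1]]


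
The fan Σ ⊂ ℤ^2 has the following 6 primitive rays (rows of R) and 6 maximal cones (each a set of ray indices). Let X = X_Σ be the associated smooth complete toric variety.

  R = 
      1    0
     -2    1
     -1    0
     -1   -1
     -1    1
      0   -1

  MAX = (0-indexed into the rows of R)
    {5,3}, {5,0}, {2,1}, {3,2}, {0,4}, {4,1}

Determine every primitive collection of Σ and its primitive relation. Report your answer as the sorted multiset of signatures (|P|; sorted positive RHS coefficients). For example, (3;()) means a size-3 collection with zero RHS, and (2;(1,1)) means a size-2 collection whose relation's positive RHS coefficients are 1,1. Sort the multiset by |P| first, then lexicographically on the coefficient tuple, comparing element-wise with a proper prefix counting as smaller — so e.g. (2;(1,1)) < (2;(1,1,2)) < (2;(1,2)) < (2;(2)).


9 collections generate NE(X_Σ); each relation:

  {0,2}:  v_{0} + v_{2} = 0 ; sig = (2;())
  {0,1}:  v_{0} + v_{1} = v_{4} ; sig = (2;(1))
  {0,3}:  v_{0} + v_{3} = v_{5} ; sig = (2;(1))
  {2,4}:  v_{2} + v_{4} = v_{1} ; sig = (2;(1))
  {2,5}:  v_{2} + v_{5} = v_{3} ; sig = (2;(1))
  {4,5}:  v_{4} + v_{5} = v_{2} ; sig = (2;(1))
  {1,5}:  v_{1} + v_{5} = 2·v_{2} ; sig = (2;(2))
  {3,4}:  v_{3} + v_{4} = 2·v_{2} ; sig = (2;(2))
  {1,3}:  v_{1} + v_{3} = 3·v_{2} ; sig = (2;(3))

Sorted signature multiset PRS(X):
    (2;())
    (2;(1))
    (2;(1))
    (2;(1))
    (2;(1))
    (2;(1))
    (2;(2))
    (2;(2))
    (2;(3))


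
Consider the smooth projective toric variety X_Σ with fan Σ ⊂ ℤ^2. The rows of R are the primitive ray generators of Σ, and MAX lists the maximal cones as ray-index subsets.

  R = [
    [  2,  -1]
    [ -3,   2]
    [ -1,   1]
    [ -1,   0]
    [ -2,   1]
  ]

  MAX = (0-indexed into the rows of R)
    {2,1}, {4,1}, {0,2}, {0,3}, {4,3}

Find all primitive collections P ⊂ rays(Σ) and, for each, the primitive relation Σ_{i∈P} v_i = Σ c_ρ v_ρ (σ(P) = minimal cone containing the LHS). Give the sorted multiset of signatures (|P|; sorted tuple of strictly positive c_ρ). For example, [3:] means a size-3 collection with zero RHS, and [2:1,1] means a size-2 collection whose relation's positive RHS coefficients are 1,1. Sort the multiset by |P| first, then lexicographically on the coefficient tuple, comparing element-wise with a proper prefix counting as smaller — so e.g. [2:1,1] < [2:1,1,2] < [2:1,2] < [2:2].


Δ(Σ) — 5 vertices, 5 min non-faces:

  • {0,4}:  v_{0} + v_{4} = 0  ⟹  sig = [2:]
  • {0,1}:  v_{0} + v_{1} = v_{2}  ⟹  sig = [2:1]
  • {2,3}:  v_{2} + v_{3} = v_{4}  ⟹  sig = [2:1]
  • {2,4}:  v_{2} + v_{4} = v_{1}  ⟹  sig = [2:1]
  • {1,3}:  v_{1} + v_{3} = 2·v_{4}  ⟹  sig = [2:2]

Signatures (|P|; sorted positive RHS coefficients), sorted:
{ [2:],  [2:1] ×3,  [2:2] }


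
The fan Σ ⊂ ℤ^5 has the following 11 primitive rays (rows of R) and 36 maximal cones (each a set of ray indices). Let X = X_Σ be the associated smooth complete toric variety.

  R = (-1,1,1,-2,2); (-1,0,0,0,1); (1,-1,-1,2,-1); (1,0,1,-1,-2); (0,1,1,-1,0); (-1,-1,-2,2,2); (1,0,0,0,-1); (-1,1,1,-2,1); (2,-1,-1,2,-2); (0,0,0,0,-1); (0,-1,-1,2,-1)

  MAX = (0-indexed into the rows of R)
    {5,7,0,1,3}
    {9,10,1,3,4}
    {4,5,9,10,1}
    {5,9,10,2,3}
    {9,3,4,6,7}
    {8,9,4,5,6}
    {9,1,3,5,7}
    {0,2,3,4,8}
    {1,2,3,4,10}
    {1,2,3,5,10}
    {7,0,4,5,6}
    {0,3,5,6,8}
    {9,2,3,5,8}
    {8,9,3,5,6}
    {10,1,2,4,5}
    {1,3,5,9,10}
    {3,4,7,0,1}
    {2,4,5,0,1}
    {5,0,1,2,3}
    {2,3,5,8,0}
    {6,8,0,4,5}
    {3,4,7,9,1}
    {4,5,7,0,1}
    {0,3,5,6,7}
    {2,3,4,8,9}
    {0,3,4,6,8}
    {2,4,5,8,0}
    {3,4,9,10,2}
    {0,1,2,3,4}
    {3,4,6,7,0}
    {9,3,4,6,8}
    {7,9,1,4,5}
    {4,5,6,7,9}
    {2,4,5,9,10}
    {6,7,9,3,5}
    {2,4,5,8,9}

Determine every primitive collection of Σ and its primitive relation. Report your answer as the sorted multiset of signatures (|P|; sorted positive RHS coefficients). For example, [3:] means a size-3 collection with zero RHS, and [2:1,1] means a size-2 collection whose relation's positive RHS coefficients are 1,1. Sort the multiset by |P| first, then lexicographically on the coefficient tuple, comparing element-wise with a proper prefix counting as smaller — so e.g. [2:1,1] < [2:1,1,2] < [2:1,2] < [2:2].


The 12 primitive collections of Σ (r=11, n=5):

  • {1,6}:  v_{1} + v_{6} = 0  so sig = [2:]
  • {2,7}:  v_{2} + v_{7} = 0  so sig = [2:]
  • {0,9}:  v_{0} + v_{9} = v_{7}  so sig = [2:1]
  • {0,10}:  v_{0} + v_{10} = v_{1}  so sig = [2:1]
  • {1,8}:  v_{1} + v_{8} = v_{2}  so sig = [2:1]
  • {2,6}:  v_{2} + v_{6} = v_{8}  so sig = [2:1]
  • {7,8}:  v_{7} + v_{8} = v_{6}  so sig = [2:1]
  • {6,10}:  v_{6} + v_{10} = v_{2} + v_{9}  so sig = [2:1,1]
  • {7,10}:  v_{7} + v_{10} = v_{1} + v_{9}  so sig = [2:1,1]
  • {8,10}:  v_{8} + v_{10} = 2·v_{2} + v_{9}  so sig = [2:1,2]
  • {3,4,5}:  v_{3} + v_{4} + v_{5} = 0  so sig = [3:]
  • {1,2,9}:  v_{1} + v_{2} + v_{9} = v_{10}  so sig = [3:1]

so the primitive-relation signature multiset is
    |P|=2: 10 collections, coeffs (), (), (1), (1), (1), (1), (1), (1,1), (1,1), (1,2)
    |P|=3: 2 collections, coeffs (), (1)


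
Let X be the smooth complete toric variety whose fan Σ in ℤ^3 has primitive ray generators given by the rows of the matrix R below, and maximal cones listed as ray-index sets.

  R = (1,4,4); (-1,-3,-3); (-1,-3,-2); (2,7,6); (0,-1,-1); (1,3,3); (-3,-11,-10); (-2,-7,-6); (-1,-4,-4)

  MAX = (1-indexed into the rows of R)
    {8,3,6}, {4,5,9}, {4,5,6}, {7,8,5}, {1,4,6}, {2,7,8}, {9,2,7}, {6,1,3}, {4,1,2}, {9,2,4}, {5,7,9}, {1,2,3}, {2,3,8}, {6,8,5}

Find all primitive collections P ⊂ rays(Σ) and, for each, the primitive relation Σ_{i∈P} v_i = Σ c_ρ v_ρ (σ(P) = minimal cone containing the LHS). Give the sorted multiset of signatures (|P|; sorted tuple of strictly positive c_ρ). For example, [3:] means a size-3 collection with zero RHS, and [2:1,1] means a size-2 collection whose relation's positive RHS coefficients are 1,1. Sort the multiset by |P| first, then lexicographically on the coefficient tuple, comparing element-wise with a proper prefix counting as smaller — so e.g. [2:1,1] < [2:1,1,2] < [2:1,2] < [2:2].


Σ has 15 primitive collections:

  • {1,9}:  v_{1} + v_{9} = 0 — sig = [2:]
  • {2,6}:  v_{2} + v_{6} = 0 — sig = [2:]
  • {4,8}:  v_{4} + v_{8} = 0 — sig = [2:]
  • {1,5}:  v_{1} + v_{5} = v_{6} — sig = [2:1]
  • {1,7}:  v_{1} + v_{7} = v_{8} — sig = [2:1]
  • {1,8}:  v_{1} + v_{8} = v_{3} — sig = [2:1]
  • {2,5}:  v_{2} + v_{5} = v_{9} — sig = [2:1]
  • {3,4}:  v_{3} + v_{4} = v_{1} — sig = [2:1]
  • {3,9}:  v_{3} + v_{9} = v_{8} — sig = [2:1]
  • {4,7}:  v_{4} + v_{7} = v_{9} — sig = [2:1]
  • {6,9}:  v_{6} + v_{9} = v_{5} — sig = [2:1]
  • {8,9}:  v_{8} + v_{9} = v_{7} — sig = [2:1]
  • {3,5}:  v_{3} + v_{5} = v_{6} + v_{8} — sig = [2:1,1]
  • {6,7}:  v_{6} + v_{7} = v_{5} + v_{8} — sig = [2:1,1]
  • {3,7}:  v_{3} + v_{7} = 2·v_{8} — sig = [2:2]

Hence PRS(X_Σ) =
    [2:]
    [2:]
    [2:]
    [2:1]
    [2:1]
    [2:1]
    [2:1]
    [2:1]
    [2:1]
    [2:1]
    [2:1]
    [2:1]
    [2:1,1]
    [2:1,1]
    [2:2]


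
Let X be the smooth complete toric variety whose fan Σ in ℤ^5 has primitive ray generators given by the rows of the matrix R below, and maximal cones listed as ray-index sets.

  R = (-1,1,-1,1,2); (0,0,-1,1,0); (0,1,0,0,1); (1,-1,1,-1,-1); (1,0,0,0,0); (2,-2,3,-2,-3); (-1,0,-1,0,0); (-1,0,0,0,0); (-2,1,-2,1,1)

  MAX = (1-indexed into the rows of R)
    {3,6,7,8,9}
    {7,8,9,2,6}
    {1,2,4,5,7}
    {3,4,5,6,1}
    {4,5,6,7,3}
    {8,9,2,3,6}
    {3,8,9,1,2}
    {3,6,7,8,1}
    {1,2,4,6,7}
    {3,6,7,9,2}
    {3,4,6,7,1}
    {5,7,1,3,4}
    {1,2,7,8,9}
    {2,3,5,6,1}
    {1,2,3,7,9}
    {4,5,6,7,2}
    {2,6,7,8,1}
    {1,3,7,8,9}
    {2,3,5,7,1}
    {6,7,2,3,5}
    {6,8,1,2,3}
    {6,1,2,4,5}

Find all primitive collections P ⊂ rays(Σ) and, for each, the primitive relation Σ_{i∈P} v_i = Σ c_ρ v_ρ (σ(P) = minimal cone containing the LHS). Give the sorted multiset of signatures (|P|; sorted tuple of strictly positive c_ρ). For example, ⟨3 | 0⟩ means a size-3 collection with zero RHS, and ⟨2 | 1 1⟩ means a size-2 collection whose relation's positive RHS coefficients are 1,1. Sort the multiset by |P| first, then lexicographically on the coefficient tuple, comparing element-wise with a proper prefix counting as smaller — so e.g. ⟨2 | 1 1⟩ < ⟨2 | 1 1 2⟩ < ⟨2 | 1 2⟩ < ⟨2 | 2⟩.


9 collections generate NE(X_Σ); each relation:

  P = {5,8}:  v_{5} + v_{8} = 0  ⇒ sig = ⟨2 | 0⟩
  P = {4,9}:  v_{4} + v_{9} = v_{7}  ⇒ sig = ⟨2 | 1⟩
  P = {4,8}:  v_{4} + v_{8} = v_{1} + v_{6} + v_{7}  ⇒ sig = ⟨2 | 1 1 1⟩
  P = {5,9}:  v_{5} + v_{9} = v_{2} + v_{3} + v_{7}  ⇒ sig = ⟨2 | 1 1 1⟩
  P = {1,6,9}:  v_{1} + v_{6} + v_{9} = v_{8}  ⇒ sig = ⟨3 | 1⟩
  P = {2,3,4}:  v_{2} + v_{3} + v_{4} = v_{5}  ⇒ sig = ⟨3 | 1⟩
  P = {1,5,6,7}:  v_{1} + v_{5} + v_{6} + v_{7} = v_{4}  ⇒ sig = ⟨4 | 1⟩
  P = {2,3,7,8}:  v_{2} + v_{3} + v_{7} + v_{8} = v_{9}  ⇒ sig = ⟨4 | 1⟩
  P = {1,2,3,6,7}:  v_{1} + v_{2} + v_{3} + v_{6} + v_{7} = 0  ⇒ sig = ⟨5 | 0⟩

Sorted signature multiset PRS(X):
    ⟨2 | 0⟩
    ⟨2 | 1⟩
    ⟨2 | 1 1 1⟩
    ⟨2 | 1 1 1⟩
    ⟨3 | 1⟩
    ⟨3 | 1⟩
    ⟨4 | 1⟩
    ⟨4 | 1⟩
    ⟨5 | 0⟩


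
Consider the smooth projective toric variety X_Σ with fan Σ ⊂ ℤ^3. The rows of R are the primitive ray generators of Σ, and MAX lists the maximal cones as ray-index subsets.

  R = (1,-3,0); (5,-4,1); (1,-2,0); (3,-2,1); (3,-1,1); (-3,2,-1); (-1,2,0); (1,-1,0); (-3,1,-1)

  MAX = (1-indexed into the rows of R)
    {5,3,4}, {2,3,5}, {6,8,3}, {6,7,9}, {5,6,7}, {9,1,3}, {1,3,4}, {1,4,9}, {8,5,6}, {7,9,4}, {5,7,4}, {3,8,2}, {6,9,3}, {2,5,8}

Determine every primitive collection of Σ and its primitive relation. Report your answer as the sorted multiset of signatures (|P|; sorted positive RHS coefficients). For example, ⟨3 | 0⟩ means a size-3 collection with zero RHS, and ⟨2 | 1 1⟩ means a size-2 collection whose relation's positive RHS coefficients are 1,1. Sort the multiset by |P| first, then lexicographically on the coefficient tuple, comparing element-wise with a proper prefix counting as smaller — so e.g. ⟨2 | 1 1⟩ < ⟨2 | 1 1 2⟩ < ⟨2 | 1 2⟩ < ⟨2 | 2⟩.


Σ has 18 primitive collections:

  P = {3,7}:  v_{3} + v_{7} = 0 ; sig = ⟨2 | 0⟩
  P = {4,6}:  v_{4} + v_{6} = 0 ; sig = ⟨2 | 0⟩
  P = {5,9}:  v_{5} + v_{9} = 0 ; sig = ⟨2 | 0⟩
  P = {1,5}:  v_{1} + v_{5} = v_{3} + v_{4} ; sig = ⟨2 | 1 1⟩
  P = {1,6}:  v_{1} + v_{6} = v_{3} + v_{9} ; sig = ⟨2 | 1 1⟩
  P = {1,7}:  v_{1} + v_{7} = v_{4} + v_{9} ; sig = ⟨2 | 1 1⟩
  P = {2,7}:  v_{2} + v_{7} = v_{5} + v_{8} ; sig = ⟨2 | 1 1⟩
  P = {2,9}:  v_{2} + v_{9} = v_{3} + v_{8} ; sig = ⟨2 | 1 1⟩
  P = {4,8}:  v_{4} + v_{8} = v_{3} + v_{5} ; sig = ⟨2 | 1 1⟩
  P = {7,8}:  v_{7} + v_{8} = v_{5} + v_{6} ; sig = ⟨2 | 1 1⟩
  P = {8,9}:  v_{8} + v_{9} = v_{3} + v_{6} ; sig = ⟨2 | 1 1⟩
  P = {1,2}:  v_{1} + v_{2} = 3·v_{3} + v_{5} ; sig = ⟨2 | 1 3⟩
  P = {1,8}:  v_{1} + v_{8} = 2·v_{3} ; sig = ⟨2 | 2⟩
  P = {2,6}:  v_{2} + v_{6} = 2·v_{8} ; sig = ⟨2 | 2⟩
  P = {2,4}:  v_{2} + v_{4} = 2·v_{3} + 2·v_{5} ; sig = ⟨2 | 2 2⟩
  P = {3,4,9}:  v_{3} + v_{4} + v_{9} = v_{1} ; sig = ⟨3 | 1⟩
  P = {3,5,6}:  v_{3} + v_{5} + v_{6} = v_{8} ; sig = ⟨3 | 1⟩
  P = {3,5,8}:  v_{3} + v_{5} + v_{8} = v_{2} ; sig = ⟨3 | 1⟩

so the primitive-relation signature multiset is
[⟨2 | 0⟩, ⟨2 | 0⟩, ⟨2 | 0⟩, ⟨2 | 1 1⟩, ⟨2 | 1 1⟩, ⟨2 | 1 1⟩, ⟨2 | 1 1⟩, ⟨2 | 1 1⟩, ⟨2 | 1 1⟩, ⟨2 | 1 1⟩, ⟨2 | 1 1⟩, ⟨2 | 1 3⟩, ⟨2 | 2⟩, ⟨2 | 2⟩, ⟨2 | 2 2⟩, ⟨3 | 1⟩, ⟨3 | 1⟩, ⟨3 | 1⟩]


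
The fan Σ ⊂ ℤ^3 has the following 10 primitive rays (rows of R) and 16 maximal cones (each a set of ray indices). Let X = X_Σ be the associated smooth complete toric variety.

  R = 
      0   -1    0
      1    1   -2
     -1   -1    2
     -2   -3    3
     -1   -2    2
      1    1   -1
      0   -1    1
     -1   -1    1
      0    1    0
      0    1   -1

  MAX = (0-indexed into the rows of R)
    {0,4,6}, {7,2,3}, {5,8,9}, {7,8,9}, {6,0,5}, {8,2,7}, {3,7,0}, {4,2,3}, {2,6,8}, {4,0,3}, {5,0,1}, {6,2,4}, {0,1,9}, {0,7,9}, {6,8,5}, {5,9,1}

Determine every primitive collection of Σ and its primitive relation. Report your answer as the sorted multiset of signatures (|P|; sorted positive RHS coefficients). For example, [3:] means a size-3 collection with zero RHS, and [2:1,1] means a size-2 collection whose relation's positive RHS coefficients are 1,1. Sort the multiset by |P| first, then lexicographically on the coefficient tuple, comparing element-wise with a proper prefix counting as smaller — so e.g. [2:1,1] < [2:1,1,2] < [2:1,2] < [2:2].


22 minimal non-faces of Δ(Σ) (on 10 rays):

  • {0,8}:  v_{0} + v_{8} = 0  ⇒ sig = [2:]
  • {1,2}:  v_{1} + v_{2} = 0  ⇒ sig = [2:]
  • {5,7}:  v_{5} + v_{7} = 0  ⇒ sig = [2:]
  • {6,9}:  v_{6} + v_{9} = 0  ⇒ sig = [2:]
  • {0,2}:  v_{0} + v_{2} = v_{4}  ⇒ sig = [2:1]
  • {1,4}:  v_{1} + v_{4} = v_{0}  ⇒ sig = [2:1]
  • {3,5}:  v_{3} + v_{5} = v_{4}  ⇒ sig = [2:1]
  • {4,5}:  v_{4} + v_{5} = v_{6}  ⇒ sig = [2:1]
  • {4,7}:  v_{4} + v_{7} = v_{3}  ⇒ sig = [2:1]
  • {4,8}:  v_{4} + v_{8} = v_{2}  ⇒ sig = [2:1]
  • {4,9}:  v_{4} + v_{9} = v_{7}  ⇒ sig = [2:1]
  • {6,7}:  v_{6} + v_{7} = v_{4}  ⇒ sig = [2:1]
  • {1,3}:  v_{1} + v_{3} = v_{0} + v_{7}  ⇒ sig = [2:1,1]
  • {1,6}:  v_{1} + v_{6} = v_{0} + v_{5}  ⇒ sig = [2:1,1]
  • {1,7}:  v_{1} + v_{7} = v_{0} + v_{9}  ⇒ sig = [2:1,1]
  • {1,8}:  v_{1} + v_{8} = v_{5} + v_{9}  ⇒ sig = [2:1,1]
  • {2,5}:  v_{2} + v_{5} = v_{6} + v_{8}  ⇒ sig = [2:1,1]
  • {2,9}:  v_{2} + v_{9} = v_{7} + v_{8}  ⇒ sig = [2:1,1]
  • {3,8}:  v_{3} + v_{8} = v_{2} + v_{7}  ⇒ sig = [2:1,1]
  • {3,6}:  v_{3} + v_{6} = 2·v_{4}  ⇒ sig = [2:2]
  • {3,9}:  v_{3} + v_{9} = 2·v_{7}  ⇒ sig = [2:2]
  • {0,5,9}:  v_{0} + v_{5} + v_{9} = v_{1}  ⇒ sig = [3:1]

Signatures (|P|; sorted positive RHS coefficients), sorted:
[[2:], [2:], [2:], [2:], [2:1], [2:1], [2:1], [2:1], [2:1], [2:1], [2:1], [2:1], [2:1,1], [2:1,1], [2:1,1], [2:1,1], [2:1,1], [2:1,1], [2:1,1], [2:2], [2:2], [3:1]]


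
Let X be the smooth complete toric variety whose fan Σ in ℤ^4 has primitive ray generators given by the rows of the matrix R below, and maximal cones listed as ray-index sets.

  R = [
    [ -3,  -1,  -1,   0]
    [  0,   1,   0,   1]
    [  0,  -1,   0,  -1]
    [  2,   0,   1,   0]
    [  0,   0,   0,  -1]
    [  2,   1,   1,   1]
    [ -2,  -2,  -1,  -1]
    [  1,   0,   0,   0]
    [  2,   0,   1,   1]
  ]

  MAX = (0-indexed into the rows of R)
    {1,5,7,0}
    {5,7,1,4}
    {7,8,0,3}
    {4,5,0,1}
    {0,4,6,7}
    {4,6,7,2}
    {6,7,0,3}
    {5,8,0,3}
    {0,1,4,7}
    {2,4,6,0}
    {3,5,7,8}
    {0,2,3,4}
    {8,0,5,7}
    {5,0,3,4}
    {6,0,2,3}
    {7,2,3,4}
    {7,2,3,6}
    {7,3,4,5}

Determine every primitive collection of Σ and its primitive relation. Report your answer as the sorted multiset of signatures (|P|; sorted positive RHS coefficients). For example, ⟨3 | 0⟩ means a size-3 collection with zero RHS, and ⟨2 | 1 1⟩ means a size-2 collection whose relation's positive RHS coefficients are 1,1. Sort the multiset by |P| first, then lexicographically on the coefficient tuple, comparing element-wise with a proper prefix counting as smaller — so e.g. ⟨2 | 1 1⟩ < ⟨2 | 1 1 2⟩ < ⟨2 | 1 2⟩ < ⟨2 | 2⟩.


Minimal non-faces — 14 found among 9 rays, 18 max cones:

  {1,2}:  v_{1} + v_{2} = 0 — sig = ⟨2 | 0⟩
  {1,3}:  v_{1} + v_{3} = v_{5} — sig = ⟨2 | 1⟩
  {2,5}:  v_{2} + v_{5} = v_{3} — sig = ⟨2 | 1⟩
  {4,8}:  v_{4} + v_{8} = v_{3} — sig = ⟨2 | 1⟩
  {1,6}:  v_{1} + v_{6} = v_{0} + v_{7} — sig = ⟨2 | 1 1⟩
  {5,6}:  v_{5} + v_{6} = v_{0} + v_{3} + v_{7} — sig = ⟨2 | 1 1 1⟩
  {1,8}:  v_{1} + v_{8} = v_{0} + 2·v_{5} + v_{7} — sig = ⟨2 | 1 1 2⟩
  {2,8}:  v_{2} + v_{8} = v_{0} + 2·v_{3} + v_{7} — sig = ⟨2 | 1 1 2⟩
  {6,8}:  v_{6} + v_{8} = 2·v_{0} + 2·v_{3} + 2·v_{7} — sig = ⟨2 | 2 2 2⟩
  {0,2,7}:  v_{0} + v_{2} + v_{7} = v_{6} — sig = ⟨3 | 1⟩
  {3,4,6}:  v_{3} + v_{4} + v_{6} = 2·v_{2} — sig = ⟨3 | 2⟩
  {0,4,5,7}:  v_{0} + v_{4} + v_{5} + v_{7} = 0 — sig = ⟨4 | 0⟩
  {0,3,4,7}:  v_{0} + v_{3} + v_{4} + v_{7} = v_{2} — sig = ⟨4 | 1⟩
  {0,3,5,7}:  v_{0} + v_{3} + v_{5} + v_{7} = v_{8} — sig = ⟨4 | 1⟩

Signatures (|P|; sorted positive RHS coefficients), sorted:
    ⟨2 | 0⟩
    ⟨2 | 1⟩
    ⟨2 | 1⟩
    ⟨2 | 1⟩
    ⟨2 | 1 1⟩
    ⟨2 | 1 1 1⟩
    ⟨2 | 1 1 2⟩
    ⟨2 | 1 1 2⟩
    ⟨2 | 2 2 2⟩
    ⟨3 | 1⟩
    ⟨3 | 2⟩
    ⟨4 | 0⟩
    ⟨4 | 1⟩
    ⟨4 | 1⟩


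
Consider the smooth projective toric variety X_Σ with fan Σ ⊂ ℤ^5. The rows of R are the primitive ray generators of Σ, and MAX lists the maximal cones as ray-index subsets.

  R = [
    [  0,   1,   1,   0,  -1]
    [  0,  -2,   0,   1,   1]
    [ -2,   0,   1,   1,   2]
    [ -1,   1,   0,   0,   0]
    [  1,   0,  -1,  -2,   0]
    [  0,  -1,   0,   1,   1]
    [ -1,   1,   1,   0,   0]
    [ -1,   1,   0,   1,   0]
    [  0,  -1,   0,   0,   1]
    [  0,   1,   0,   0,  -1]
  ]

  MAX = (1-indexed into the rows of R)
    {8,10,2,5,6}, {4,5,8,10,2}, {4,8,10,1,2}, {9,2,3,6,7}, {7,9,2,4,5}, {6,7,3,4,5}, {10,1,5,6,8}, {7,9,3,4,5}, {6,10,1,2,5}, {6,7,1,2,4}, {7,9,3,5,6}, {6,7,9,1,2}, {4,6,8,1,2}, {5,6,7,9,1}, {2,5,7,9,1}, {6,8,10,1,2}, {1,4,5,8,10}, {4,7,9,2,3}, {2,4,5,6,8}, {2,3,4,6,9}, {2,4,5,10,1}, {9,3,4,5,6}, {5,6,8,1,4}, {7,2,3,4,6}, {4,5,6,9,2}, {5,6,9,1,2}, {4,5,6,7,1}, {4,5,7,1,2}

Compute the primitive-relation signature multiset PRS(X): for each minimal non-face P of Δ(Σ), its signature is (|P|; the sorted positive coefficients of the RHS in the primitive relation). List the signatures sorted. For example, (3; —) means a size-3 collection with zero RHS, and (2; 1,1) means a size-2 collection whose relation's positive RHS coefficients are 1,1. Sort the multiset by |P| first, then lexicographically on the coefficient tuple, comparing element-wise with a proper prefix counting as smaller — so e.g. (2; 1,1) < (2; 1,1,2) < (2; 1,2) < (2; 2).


Σ has 14 primitive collections:

  • {9,10}:  v_{9} + v_{10} = 0  ⟹  sig = (2; —)
  • {7,10}:  v_{7} + v_{10} = v_{1} + v_{4}  ⟹  sig = (2; 1,1)
  • {8,9}:  v_{8} + v_{9} = v_{4} + v_{6}  ⟹  sig = (2; 1,1)
  • {3,10}:  v_{3} + v_{10} = v_{4} + v_{6} + v_{7}  ⟹  sig = (2; 1,1,1)
  • {7,8}:  v_{7} + v_{8} = v_{1} + 2·v_{4} + v_{6}  ⟹  sig = (2; 1,1,2)
  • {1,3}:  v_{1} + v_{3} = v_{6} + 2·v_{7}  ⟹  sig = (2; 1,2)
  • {3,8}:  v_{3} + v_{8} = 2·v_{4} + 2·v_{6} + v_{7}  ⟹  sig = (2; 1,2,2)
  • {1,4,9}:  v_{1} + v_{4} + v_{9} = v_{7}  ⟹  sig = (3; 1)
  • {4,6,10}:  v_{4} + v_{6} + v_{10} = v_{8}  ⟹  sig = (3; 1)
  • {2,3,5}:  v_{2} + v_{3} + v_{5} = v_{4} + 3·v_{9}  ⟹  sig = (3; 1,3)
  • {1,2,5,8}:  v_{1} + v_{2} + v_{5} + v_{8} = 0  ⟹  sig = (4; —)
  • {4,6,7,9}:  v_{4} + v_{6} + v_{7} + v_{9} = v_{3}  ⟹  sig = (4; 1)
  • {2,5,6,7}:  v_{2} + v_{5} + v_{6} + v_{7} = 2·v_{9}  ⟹  sig = (4; 2)
  • {1,2,4,5,6}:  v_{1} + v_{2} + v_{4} + v_{5} + v_{6} = v_{9}  ⟹  sig = (5; 1)

Hence PRS(X_Σ) =
{ (2; —),  (2; 1,1) ×2,  (2; 1,1,1),  (2; 1,1,2),  (2; 1,2),  (2; 1,2,2),  (3; 1) ×2,  (3; 1,3),  (4; —),  (4; 1),  (4; 2),  (5; 1) }


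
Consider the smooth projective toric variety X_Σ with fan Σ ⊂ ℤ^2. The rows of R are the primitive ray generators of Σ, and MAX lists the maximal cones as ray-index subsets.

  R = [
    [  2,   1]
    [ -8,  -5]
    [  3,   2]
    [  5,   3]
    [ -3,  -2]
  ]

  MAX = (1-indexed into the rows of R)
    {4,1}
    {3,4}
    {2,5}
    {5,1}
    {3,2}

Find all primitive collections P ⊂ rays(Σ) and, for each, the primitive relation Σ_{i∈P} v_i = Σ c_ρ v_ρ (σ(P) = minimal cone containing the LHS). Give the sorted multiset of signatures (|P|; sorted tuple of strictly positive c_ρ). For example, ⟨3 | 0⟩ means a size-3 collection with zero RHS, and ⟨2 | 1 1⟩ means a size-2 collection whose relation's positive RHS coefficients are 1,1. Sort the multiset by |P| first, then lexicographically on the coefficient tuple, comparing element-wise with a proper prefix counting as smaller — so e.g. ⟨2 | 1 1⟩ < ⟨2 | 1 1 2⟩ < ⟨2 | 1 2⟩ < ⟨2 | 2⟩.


The 5 primitive collections of Σ (r=5, n=2):

  • {3,5}:  v_{3} + v_{5} = 0  ⇒ sig = ⟨2 | 0⟩
  • {1,3}:  v_{1} + v_{3} = v_{4}  ⇒ sig = ⟨2 | 1⟩
  • {2,4}:  v_{2} + v_{4} = v_{5}  ⇒ sig = ⟨2 | 1⟩
  • {4,5}:  v_{4} + v_{5} = v_{1}  ⇒ sig = ⟨2 | 1⟩
  • {1,2}:  v_{1} + v_{2} = 2·v_{5}  ⇒ sig = ⟨2 | 2⟩

Hence PRS(X_Σ) =
    ⟨2 | 0⟩
    ⟨2 | 1⟩
    ⟨2 | 1⟩
    ⟨2 | 1⟩
    ⟨2 | 2⟩


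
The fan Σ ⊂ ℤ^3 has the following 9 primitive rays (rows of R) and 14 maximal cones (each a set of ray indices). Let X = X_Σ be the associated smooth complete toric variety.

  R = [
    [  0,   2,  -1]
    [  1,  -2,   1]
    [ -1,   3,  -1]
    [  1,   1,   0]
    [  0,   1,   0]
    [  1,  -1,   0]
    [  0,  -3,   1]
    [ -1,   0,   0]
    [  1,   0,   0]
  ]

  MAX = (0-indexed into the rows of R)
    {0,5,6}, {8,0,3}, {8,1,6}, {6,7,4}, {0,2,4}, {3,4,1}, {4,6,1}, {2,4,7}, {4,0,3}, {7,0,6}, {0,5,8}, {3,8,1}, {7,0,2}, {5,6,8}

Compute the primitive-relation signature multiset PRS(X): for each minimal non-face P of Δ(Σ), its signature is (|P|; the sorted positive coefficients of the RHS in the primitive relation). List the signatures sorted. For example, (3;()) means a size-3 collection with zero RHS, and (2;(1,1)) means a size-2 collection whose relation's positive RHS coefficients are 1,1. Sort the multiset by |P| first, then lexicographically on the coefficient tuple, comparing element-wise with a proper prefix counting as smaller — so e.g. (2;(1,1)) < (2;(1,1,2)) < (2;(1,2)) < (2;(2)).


|primitive collections| = 18. Relations:

  P={7,8}:  v_{7} + v_{8} = 0 — sig = (2;())
  P={0,1}:  v_{0} + v_{1} = v_{8} — sig = (2;(1))
  P={1,2}:  v_{1} + v_{2} = v_{4} — sig = (2;(1))
  P={2,5}:  v_{2} + v_{5} = v_{0} — sig = (2;(1))
  P={2,6}:  v_{2} + v_{6} = v_{7} — sig = (2;(1))
  P={3,6}:  v_{3} + v_{6} = v_{1} — sig = (2;(1))
  P={3,7}:  v_{3} + v_{7} = v_{4} — sig = (2;(1))
  P={4,5}:  v_{4} + v_{5} = v_{8} — sig = (2;(1))
  P={4,8}:  v_{4} + v_{8} = v_{3} — sig = (2;(1))
  P={1,7}:  v_{1} + v_{7} = v_{4} + v_{6} — sig = (2;(1,1))
  P={2,8}:  v_{2} + v_{8} = v_{0} + v_{4} — sig = (2;(1,1))
  P={5,7}:  v_{5} + v_{7} = v_{0} + v_{6} — sig = (2;(1,1))
  P={1,5}:  v_{1} + v_{5} = v_{6} + 2·v_{8} — sig = (2;(1,2))
  P={2,3}:  v_{2} + v_{3} = v_{0} + 2·v_{4} — sig = (2;(1,2))
  P={3,5}:  v_{3} + v_{5} = 2·v_{8} — sig = (2;(2))
  P={0,4,6}:  v_{0} + v_{4} + v_{6} = 0 — sig = (3;())
  P={0,4,7}:  v_{0} + v_{4} + v_{7} = v_{2} — sig = (3;(1))
  P={0,6,8}:  v_{0} + v_{6} + v_{8} = v_{5} — sig = (3;(1))

Signatures (|P|; sorted positive RHS coefficients), sorted:
    (2;())
    (2;(1))
    (2;(1))
    (2;(1))
    (2;(1))
    (2;(1))
    (2;(1))
    (2;(1))
    (2;(1))
    (2;(1,1))
    (2;(1,1))
    (2;(1,1))
    (2;(1,2))
    (2;(1,2))
    (2;(2))
    (3;())
    (3;(1))
    (3;(1))


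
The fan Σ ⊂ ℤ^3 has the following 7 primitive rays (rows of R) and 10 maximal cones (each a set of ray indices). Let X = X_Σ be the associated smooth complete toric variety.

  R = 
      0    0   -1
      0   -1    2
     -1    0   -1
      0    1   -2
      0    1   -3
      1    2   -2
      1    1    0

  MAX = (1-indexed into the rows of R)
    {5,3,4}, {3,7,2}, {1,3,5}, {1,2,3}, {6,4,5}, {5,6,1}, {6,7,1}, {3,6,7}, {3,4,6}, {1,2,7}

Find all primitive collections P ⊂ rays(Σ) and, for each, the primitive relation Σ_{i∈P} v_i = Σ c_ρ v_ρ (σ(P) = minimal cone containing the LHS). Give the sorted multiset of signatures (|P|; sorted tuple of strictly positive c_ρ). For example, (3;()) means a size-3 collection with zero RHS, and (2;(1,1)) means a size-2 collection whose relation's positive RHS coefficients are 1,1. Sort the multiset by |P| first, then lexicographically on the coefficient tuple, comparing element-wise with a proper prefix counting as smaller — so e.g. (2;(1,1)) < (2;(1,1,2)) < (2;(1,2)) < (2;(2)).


Primitive collections (9):

  P={2,4}:  v_{2} + v_{4} = 0  →  sig = (2;())
  P={1,4}:  v_{1} + v_{4} = v_{5}  →  sig = (2;(1))
  P={2,5}:  v_{2} + v_{5} = v_{1}  →  sig = (2;(1))
  P={2,6}:  v_{2} + v_{6} = v_{7}  →  sig = (2;(1))
  P={4,7}:  v_{4} + v_{7} = v_{6}  →  sig = (2;(1))
  P={5,7}:  v_{5} + v_{7} = v_{1} + v_{6}  →  sig = (2;(1,1))
  P={1,3,7}:  v_{1} + v_{3} + v_{7} = v_{4}  →  sig = (3;(1))
  P={1,3,6}:  v_{1} + v_{3} + v_{6} = 2·v_{4}  →  sig = (3;(2))
  P={3,5,6}:  v_{3} + v_{5} + v_{6} = 3·v_{4}  →  sig = (3;(3))

Sorted signature multiset PRS(X):
[(2;()), (2;(1)), (2;(1)), (2;(1)), (2;(1)), (2;(1,1)), (3;(1)), (3;(2)), (3;(3))]


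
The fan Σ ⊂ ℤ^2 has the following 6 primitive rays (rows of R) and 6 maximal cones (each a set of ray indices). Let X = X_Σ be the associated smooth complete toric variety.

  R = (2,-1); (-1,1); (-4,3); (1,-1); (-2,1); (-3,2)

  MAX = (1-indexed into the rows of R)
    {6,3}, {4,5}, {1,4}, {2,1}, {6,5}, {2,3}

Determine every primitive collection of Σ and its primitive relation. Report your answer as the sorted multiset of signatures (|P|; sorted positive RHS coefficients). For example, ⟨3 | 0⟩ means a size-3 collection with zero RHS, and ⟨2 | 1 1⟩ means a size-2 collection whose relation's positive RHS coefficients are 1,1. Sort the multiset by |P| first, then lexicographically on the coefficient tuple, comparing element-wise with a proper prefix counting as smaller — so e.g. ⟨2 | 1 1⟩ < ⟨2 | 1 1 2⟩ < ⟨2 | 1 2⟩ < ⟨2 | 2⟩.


Primitive collections (9):

  P = {1,5}:  v_{1} + v_{5} = 0  →  sig = ⟨2 | 0⟩
  P = {2,4}:  v_{2} + v_{4} = 0  →  sig = ⟨2 | 0⟩
  P = {1,6}:  v_{1} + v_{6} = v_{2}  →  sig = ⟨2 | 1⟩
  P = {2,5}:  v_{2} + v_{5} = v_{6}  →  sig = ⟨2 | 1⟩
  P = {2,6}:  v_{2} + v_{6} = v_{3}  →  sig = ⟨2 | 1⟩
  P = {3,4}:  v_{3} + v_{4} = v_{6}  →  sig = ⟨2 | 1⟩
  P = {4,6}:  v_{4} + v_{6} = v_{5}  →  sig = ⟨2 | 1⟩
  P = {1,3}:  v_{1} + v_{3} = 2·v_{2}  →  sig = ⟨2 | 2⟩
  P = {3,5}:  v_{3} + v_{5} = 2·v_{6}  →  sig = ⟨2 | 2⟩

Signatures (|P|; sorted positive RHS coefficients), sorted:
{ ⟨2 | 0⟩ ×2,  ⟨2 | 1⟩ ×5,  ⟨2 | 2⟩ ×2 }


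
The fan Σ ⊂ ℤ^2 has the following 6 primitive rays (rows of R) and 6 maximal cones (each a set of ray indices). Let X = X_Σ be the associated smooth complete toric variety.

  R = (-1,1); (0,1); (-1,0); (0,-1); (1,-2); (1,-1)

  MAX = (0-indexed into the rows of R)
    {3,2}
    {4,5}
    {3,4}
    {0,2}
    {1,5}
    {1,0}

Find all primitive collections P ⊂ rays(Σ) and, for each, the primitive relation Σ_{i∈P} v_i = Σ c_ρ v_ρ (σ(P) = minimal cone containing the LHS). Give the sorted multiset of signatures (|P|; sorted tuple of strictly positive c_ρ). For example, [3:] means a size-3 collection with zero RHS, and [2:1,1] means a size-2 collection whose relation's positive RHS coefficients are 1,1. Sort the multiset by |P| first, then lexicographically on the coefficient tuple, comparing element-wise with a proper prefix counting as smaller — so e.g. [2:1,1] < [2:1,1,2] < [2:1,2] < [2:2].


|primitive collections| = 9. Relations:

  P = {0,5}:  v_{0} + v_{5} = 0  ⇒ sig = [2:]
  P = {1,3}:  v_{1} + v_{3} = 0  ⇒ sig = [2:]
  P = {0,3}:  v_{0} + v_{3} = v_{2}  ⇒ sig = [2:1]
  P = {0,4}:  v_{0} + v_{4} = v_{3}  ⇒ sig = [2:1]
  P = {1,2}:  v_{1} + v_{2} = v_{0}  ⇒ sig = [2:1]
  P = {1,4}:  v_{1} + v_{4} = v_{5}  ⇒ sig = [2:1]
  P = {2,5}:  v_{2} + v_{5} = v_{3}  ⇒ sig = [2:1]
  P = {3,5}:  v_{3} + v_{5} = v_{4}  ⇒ sig = [2:1]
  P = {2,4}:  v_{2} + v_{4} = 2·v_{3}  ⇒ sig = [2:2]

Sorted signature multiset PRS(X):
    [2:]
    [2:]
    [2:1]
    [2:1]
    [2:1]
    [2:1]
    [2:1]
    [2:1]
    [2:2]


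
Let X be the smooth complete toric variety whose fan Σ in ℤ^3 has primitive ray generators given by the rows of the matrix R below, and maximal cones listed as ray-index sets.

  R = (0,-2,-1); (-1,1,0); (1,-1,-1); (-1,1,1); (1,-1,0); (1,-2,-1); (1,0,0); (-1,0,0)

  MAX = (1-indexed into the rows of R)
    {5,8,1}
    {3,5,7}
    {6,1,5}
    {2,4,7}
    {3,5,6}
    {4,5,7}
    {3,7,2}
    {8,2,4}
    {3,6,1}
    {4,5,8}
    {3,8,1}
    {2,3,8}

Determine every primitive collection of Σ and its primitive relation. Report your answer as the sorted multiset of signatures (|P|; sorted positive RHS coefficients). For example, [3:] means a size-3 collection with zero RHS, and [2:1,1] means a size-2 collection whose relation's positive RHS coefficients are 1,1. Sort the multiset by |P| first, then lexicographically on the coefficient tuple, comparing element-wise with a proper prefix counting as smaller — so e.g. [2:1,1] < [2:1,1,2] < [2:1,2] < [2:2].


|primitive collections| = 12. Relations:

  P = {2,5}:  v_{2} + v_{5} = 0  so sig = [2:]
  P = {3,4}:  v_{3} + v_{4} = 0  so sig = [2:]
  P = {7,8}:  v_{7} + v_{8} = 0  so sig = [2:]
  P = {1,7}:  v_{1} + v_{7} = v_{6}  so sig = [2:1]
  P = {6,8}:  v_{6} + v_{8} = v_{1}  so sig = [2:1]
  P = {2,6}:  v_{2} + v_{6} = v_{3} + v_{8}  so sig = [2:1,1]
  P = {4,6}:  v_{4} + v_{6} = v_{5} + v_{8}  so sig = [2:1,1]
  P = {6,7}:  v_{6} + v_{7} = v_{3} + v_{5}  so sig = [2:1,1]
  P = {1,2}:  v_{1} + v_{2} = v_{3} + 2·v_{8}  so sig = [2:1,2]
  P = {1,4}:  v_{1} + v_{4} = v_{5} + 2·v_{8}  so sig = [2:1,2]
  P = {3,5,8}:  v_{3} + v_{5} + v_{8} = v_{6}  so sig = [3:1]
  P = {1,3,5}:  v_{1} + v_{3} + v_{5} = 2·v_{6}  so sig = [3:2]

Sorted signature multiset PRS(X):
    [2:]
    [2:]
    [2:]
    [2:1]
    [2:1]
    [2:1,1]
    [2:1,1]
    [2:1,1]
    [2:1,2]
    [2:1,2]
    [3:1]
    [3:2]


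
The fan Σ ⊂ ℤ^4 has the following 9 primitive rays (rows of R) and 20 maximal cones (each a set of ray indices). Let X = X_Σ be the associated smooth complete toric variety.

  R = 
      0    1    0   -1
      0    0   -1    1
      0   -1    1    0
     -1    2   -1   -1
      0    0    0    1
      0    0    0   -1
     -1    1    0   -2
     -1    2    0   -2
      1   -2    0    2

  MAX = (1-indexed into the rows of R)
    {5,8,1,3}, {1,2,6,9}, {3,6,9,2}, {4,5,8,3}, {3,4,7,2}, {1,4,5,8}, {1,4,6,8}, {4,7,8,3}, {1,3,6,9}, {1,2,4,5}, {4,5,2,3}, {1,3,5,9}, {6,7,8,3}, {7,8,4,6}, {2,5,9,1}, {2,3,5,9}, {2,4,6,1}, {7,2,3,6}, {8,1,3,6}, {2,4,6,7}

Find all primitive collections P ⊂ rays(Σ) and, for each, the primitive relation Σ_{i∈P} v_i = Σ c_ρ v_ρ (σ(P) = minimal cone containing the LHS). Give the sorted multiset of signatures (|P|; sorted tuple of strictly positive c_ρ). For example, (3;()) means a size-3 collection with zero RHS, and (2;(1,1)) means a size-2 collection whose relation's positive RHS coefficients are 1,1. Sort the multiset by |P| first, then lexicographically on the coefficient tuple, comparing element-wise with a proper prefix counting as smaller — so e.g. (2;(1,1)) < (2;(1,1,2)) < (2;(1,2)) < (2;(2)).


Σ has 10 primitive collections:

  {5,6}:  v_{5} + v_{6} = 0  →  sig = (2;())
  {8,9}:  v_{8} + v_{9} = 0  →  sig = (2;())
  {2,8}:  v_{2} + v_{8} = v_{4}  →  sig = (2;(1))
  {4,9}:  v_{4} + v_{9} = v_{2}  →  sig = (2;(1))
  {1,7}:  v_{1} + v_{7} = v_{6} + v_{8}  →  sig = (2;(1,1))
  {5,7}:  v_{5} + v_{7} = v_{3} + v_{4}  →  sig = (2;(1,1))
  {7,9}:  v_{7} + v_{9} = v_{2} + v_{3} + v_{6}  →  sig = (2;(1,1,1))
  {1,2,3}:  v_{1} + v_{2} + v_{3} = 0  →  sig = (3;())
  {1,3,4}:  v_{1} + v_{3} + v_{4} = v_{8}  →  sig = (3;(1))
  {3,4,6}:  v_{3} + v_{4} + v_{6} = v_{7}  →  sig = (3;(1))

Signatures (|P|; sorted positive RHS coefficients), sorted:
[(2;()), (2;()), (2;(1)), (2;(1)), (2;(1,1)), (2;(1,1)), (2;(1,1,1)), (3;()), (3;(1)), (3;(1))]


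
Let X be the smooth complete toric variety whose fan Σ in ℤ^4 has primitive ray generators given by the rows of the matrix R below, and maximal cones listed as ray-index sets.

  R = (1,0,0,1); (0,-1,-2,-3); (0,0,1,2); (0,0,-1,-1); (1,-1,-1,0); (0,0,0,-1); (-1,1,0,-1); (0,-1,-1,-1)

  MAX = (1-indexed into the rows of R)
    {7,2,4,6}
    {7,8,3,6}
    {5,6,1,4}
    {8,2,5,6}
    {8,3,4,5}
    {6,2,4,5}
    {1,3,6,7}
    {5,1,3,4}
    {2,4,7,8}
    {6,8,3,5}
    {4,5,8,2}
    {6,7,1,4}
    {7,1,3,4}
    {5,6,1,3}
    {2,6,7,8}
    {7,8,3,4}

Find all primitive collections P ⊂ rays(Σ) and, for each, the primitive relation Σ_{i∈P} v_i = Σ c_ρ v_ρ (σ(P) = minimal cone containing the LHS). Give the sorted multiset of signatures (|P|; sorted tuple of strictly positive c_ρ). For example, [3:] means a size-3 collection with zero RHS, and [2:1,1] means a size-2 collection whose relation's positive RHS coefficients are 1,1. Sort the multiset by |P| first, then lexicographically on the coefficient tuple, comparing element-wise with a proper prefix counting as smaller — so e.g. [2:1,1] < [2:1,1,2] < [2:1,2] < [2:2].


6 collections generate NE(X_Σ); each relation:

  P={1,8}:  v_{1} + v_{8} = v_{5}  so sig = [2:1]
  P={2,3}:  v_{2} + v_{3} = v_{8}  so sig = [2:1]
  P={5,7}:  v_{5} + v_{7} = v_{4}  so sig = [2:1]
  P={1,2}:  v_{1} + v_{2} = v_{4} + v_{5} + v_{6}  so sig = [2:1,1,1]
  P={3,4,6}:  v_{3} + v_{4} + v_{6} = 0  so sig = [3:]
  P={4,6,8}:  v_{4} + v_{6} + v_{8} = v_{2}  so sig = [3:1]

so the primitive-relation signature multiset is
    |P|=2: 4 collections, coeffs (1), (1), (1), (1,1,1)
    |P|=3: 2 collections, coeffs (), (1)
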